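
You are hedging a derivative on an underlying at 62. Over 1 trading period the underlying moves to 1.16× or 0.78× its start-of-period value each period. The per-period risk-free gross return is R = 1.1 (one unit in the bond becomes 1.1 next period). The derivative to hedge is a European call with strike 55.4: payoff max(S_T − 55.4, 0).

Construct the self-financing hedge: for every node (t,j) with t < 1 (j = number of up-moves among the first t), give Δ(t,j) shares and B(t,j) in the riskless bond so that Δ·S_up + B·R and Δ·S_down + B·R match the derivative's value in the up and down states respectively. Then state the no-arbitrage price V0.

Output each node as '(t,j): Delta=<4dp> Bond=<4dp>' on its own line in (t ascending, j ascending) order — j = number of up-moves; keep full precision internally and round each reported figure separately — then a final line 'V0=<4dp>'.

(0,0): Delta=0.7012 Bond=-30.8268
V0=12.6469

Since d<R<u, set p* = (R−d)/(u−d) = 0.8421; price each node as the discounted p*-expectation of its children.
Terminal values V(1,·): V(1,0)=0.0000, V(1,1)=16.5200
(0,0): S=62.0000. Δ = (V_up−V_dn)/(S_up−S_dn) = (16.5200−0.0000)/(71.9200−48.3600) = 0.7012. V = [p*·16.5200 + (1−p*)·0.0000]/1.1 = 12.6469. B = V − Δ·S = -30.8268.
Self-financing check: at every node Δ·S+B equals the discounted successor values.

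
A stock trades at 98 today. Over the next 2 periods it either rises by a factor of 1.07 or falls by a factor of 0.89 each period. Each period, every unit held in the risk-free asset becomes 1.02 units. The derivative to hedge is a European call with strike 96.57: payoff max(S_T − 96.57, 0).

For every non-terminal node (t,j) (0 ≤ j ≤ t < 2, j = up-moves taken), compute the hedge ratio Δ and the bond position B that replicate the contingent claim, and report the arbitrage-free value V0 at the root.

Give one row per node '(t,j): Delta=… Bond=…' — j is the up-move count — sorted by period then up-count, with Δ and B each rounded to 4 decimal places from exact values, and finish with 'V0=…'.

(0,0): Delta=0.6274 Bond=-53.6479
(1,0): Delta=0.0000 Bond=0.0000
(1,1): Delta=0.8281 Bond=-75.7673
V0=7.8362

Under the risk-neutral measure, an up-move has probability p* = (R−d)/(u−d) = 0.7222 and values discount at R = 1.02.
Payoff layer (t=2): V(2,0)=0.0000, V(2,1)=0.0000, V(2,2)=15.6302
  t=1,j=0: stock 87.2200 → up 93.3254 (V=0.0000), down 77.6258 (V=0.0000). Price 0.0000; hedge Δ=0.0000, bond B=0.0000.
  t=1,j=1: stock 104.8600 → up 112.2002 (V=15.6302), down 93.3254 (V=0.0000). Price 11.0671; hedge Δ=0.8281, bond B=-75.7673.
  t=0,j=0: stock 98.0000 → up 104.8600 (V=11.0671), down 87.2200 (V=0.0000). Price 7.8362; hedge Δ=0.6274, bond B=-53.6479.
Root portfolio cost Δ·98+B reproduces V0=7.8362.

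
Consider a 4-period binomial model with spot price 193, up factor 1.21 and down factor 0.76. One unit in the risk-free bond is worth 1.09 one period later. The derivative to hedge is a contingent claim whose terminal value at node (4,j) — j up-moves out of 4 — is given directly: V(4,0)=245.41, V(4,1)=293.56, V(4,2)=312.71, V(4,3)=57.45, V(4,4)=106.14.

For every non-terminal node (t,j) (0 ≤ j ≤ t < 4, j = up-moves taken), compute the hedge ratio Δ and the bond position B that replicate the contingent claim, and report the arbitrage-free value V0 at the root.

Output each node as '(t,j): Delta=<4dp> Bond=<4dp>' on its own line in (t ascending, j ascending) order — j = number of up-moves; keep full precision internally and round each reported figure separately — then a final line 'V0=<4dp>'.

Risk-neutral probability p* = (R−d)/(u−d) = (1.09−0.76)/(1.21−0.76) = 0.7333.
Terminal values V(4,·): V(4,0)=245.4100, V(4,1)=293.5600, V(4,2)=312.7100, V(4,3)=57.4500, V(4,4)=106.1400
(3,0): S=84.7224. Δ = (V_up−V_dn)/(S_up−S_dn) = (293.5600−245.4100)/(102.5141−64.3890) = 1.2629. V = [p*·293.5600 + (1−p*)·245.4100]/1.09 = 257.5413. B = V − Δ·S = 150.5413.
(3,1): S=134.8869. Δ = (V_up−V_dn)/(S_up−S_dn) = (312.7100−293.5600)/(163.2132−102.5141) = 0.3155. V = [p*·312.7100 + (1−p*)·293.5600]/1.09 = 282.2049. B = V − Δ·S = 239.6493.
(3,2): S=214.7542. Δ = (V_up−V_dn)/(S_up−S_dn) = (57.4500−312.7100)/(259.8526−163.2132) = -2.6414. V = [p*·57.4500 + (1−p*)·312.7100]/1.09 = 115.1554. B = V − Δ·S = 682.3998.
(3,3): S=341.9113. Δ = (V_up−V_dn)/(S_up−S_dn) = (106.1400−57.4500)/(413.7126−259.8526) = 0.3165. V = [p*·106.1400 + (1−p*)·57.4500]/1.09 = 85.4642. B = V − Δ·S = -22.7358.
(2,0): S=111.4768. Δ = (V_up−V_dn)/(S_up−S_dn) = (282.2049−257.5413)/(134.8869−84.7224) = 0.4917. V = [p*·282.2049 + (1−p*)·257.5413]/1.09 = 252.8697. B = V − Δ·S = 198.0616.
(2,1): S=177.4828. Δ = (V_up−V_dn)/(S_up−S_dn) = (115.1554−282.2049)/(214.7542−134.8869) = -2.0916. V = [p*·115.1554 + (1−p*)·282.2049]/1.09 = 146.5155. B = V − Δ·S = 517.7367.
(2,2): S=282.5713. Δ = (V_up−V_dn)/(S_up−S_dn) = (85.4642−115.1554)/(341.9113−214.7542) = -0.2335. V = [p*·85.4642 + (1−p*)·115.1554]/1.09 = 85.6714. B = V − Δ·S = 151.6517.
(1,0): S=146.6800. Δ = (V_up−V_dn)/(S_up−S_dn) = (146.5155−252.8697)/(177.4828−111.4768) = -1.6113. V = [p*·146.5155 + (1−p*)·252.8697]/1.09 = 160.4373. B = V − Δ·S = 396.7798.
(1,1): S=233.5300. Δ = (V_up−V_dn)/(S_up−S_dn) = (85.6714−146.5155)/(282.5713−177.4828) = -0.5790. V = [p*·85.6714 + (1−p*)·146.5155]/1.09 = 93.4830. B = V − Δ·S = 228.6921.
(0,0): S=193.0000. Δ = (V_up−V_dn)/(S_up−S_dn) = (93.4830−160.4373)/(233.5300−146.6800) = -0.7709. V = [p*·93.4830 + (1−p*)·160.4373]/1.09 = 102.1445. B = V − Δ·S = 250.9316.
Each (Δ,B) replicates both successor values, so the strategy is self-financing and V0 is arbitrage-free.

(0,0): Delta=-0.7709 Bond=250.9316
(1,0): Delta=-1.6113 Bond=396.7798
(1,1): Delta=-0.5790 Bond=228.6921
(2,0): Delta=0.4917 Bond=198.0616
(2,1): Delta=-2.0916 Bond=517.7367
(2,2): Delta=-0.2335 Bond=151.6517
(3,0): Delta=1.2629 Bond=150.5413
(3,1): Delta=0.3155 Bond=239.6493
(3,2): Delta=-2.6414 Bond=682.3998
(3,3): Delta=0.3165 Bond=-22.7358
V0=102.1445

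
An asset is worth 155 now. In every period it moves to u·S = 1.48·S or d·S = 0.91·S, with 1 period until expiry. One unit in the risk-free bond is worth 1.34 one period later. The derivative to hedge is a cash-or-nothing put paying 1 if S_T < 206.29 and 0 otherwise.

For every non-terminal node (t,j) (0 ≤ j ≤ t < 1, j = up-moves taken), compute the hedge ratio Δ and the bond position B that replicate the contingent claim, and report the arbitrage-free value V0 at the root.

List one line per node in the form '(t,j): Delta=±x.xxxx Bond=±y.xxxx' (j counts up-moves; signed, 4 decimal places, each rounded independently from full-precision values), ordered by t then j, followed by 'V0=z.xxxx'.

Risk-neutral probability p* = (R−d)/(u−d) = (1.34−0.91)/(1.48−0.91) = 0.7544.
Payoff layer (t=1): V(1,0)=1.0000, V(1,1)=0.0000
(0,0): S=155.0000. Δ = (V_up−V_dn)/(S_up−S_dn) = (0.0000−1.0000)/(229.4000−141.0500) = -0.0113. V = [p*·0.0000 + (1−p*)·1.0000]/1.34 = 0.1833. B = V − Δ·S = 1.9377.
Root portfolio cost Δ·155+B reproduces V0=0.1833.

(0,0): Delta=-0.0113 Bond=1.9377
V0=0.1833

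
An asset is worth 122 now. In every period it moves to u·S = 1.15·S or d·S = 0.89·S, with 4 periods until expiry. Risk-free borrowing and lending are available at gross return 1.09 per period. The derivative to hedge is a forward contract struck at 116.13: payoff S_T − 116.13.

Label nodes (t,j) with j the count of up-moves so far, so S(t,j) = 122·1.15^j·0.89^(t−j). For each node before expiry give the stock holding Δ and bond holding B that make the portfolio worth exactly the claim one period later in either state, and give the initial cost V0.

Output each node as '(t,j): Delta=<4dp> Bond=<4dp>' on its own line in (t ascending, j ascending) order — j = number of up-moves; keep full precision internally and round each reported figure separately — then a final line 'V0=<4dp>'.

Since d<R<u, set p* = (R−d)/(u−d) = 0.7692; price each node as the discounted p*-expectation of its children.
At expiry t=4: V(4,0)=-39.5845, V(4,1)=-17.2228, V(4,2)=11.6714, V(4,3)=49.0066, V(4,4)=97.2488
(3,0): S=86.0062. Δ = (V_up−V_dn)/(S_up−S_dn) = (-17.2228−-39.5845)/(98.9072−76.5455) = 1.0000. V = [p*·-17.2228 + (1−p*)·-39.5845]/1.09 = -20.5351. B = V − Δ·S = -106.5413.
(3,1): S=111.1316. Δ = (V_up−V_dn)/(S_up−S_dn) = (11.6714−-17.2228)/(127.8014−98.9072) = 1.0000. V = [p*·11.6714 + (1−p*)·-17.2228]/1.09 = 4.5903. B = V − Δ·S = -106.5413.
(3,2): S=143.5970. Δ = (V_up−V_dn)/(S_up−S_dn) = (49.0066−11.6714)/(165.1366−127.8014) = 1.0000. V = [p*·49.0066 + (1−p*)·11.6714]/1.09 = 37.0558. B = V − Δ·S = -106.5413.
(3,3): S=185.5467. Δ = (V_up−V_dn)/(S_up−S_dn) = (97.2488−49.0066)/(213.3788−165.1366) = 1.0000. V = [p*·97.2488 + (1−p*)·49.0066]/1.09 = 79.0055. B = V − Δ·S = -106.5413.
(2,0): S=96.6362. Δ = (V_up−V_dn)/(S_up−S_dn) = (4.5903−-20.5351)/(111.1316−86.0062) = 1.0000. V = [p*·4.5903 + (1−p*)·-20.5351]/1.09 = -1.1081. B = V − Δ·S = -97.7443.
(2,1): S=124.8670. Δ = (V_up−V_dn)/(S_up−S_dn) = (37.0558−4.5903)/(143.5970−111.1316) = 1.0000. V = [p*·37.0558 + (1−p*)·4.5903]/1.09 = 27.1227. B = V − Δ·S = -97.7443.
(2,2): S=161.3450. Δ = (V_up−V_dn)/(S_up−S_dn) = (79.0055−37.0558)/(185.5467−143.5970) = 1.0000. V = [p*·79.0055 + (1−p*)·37.0558]/1.09 = 63.6007. B = V − Δ·S = -97.7443.
(1,0): S=108.5800. Δ = (V_up−V_dn)/(S_up−S_dn) = (27.1227−-1.1081)/(124.8670−96.6362) = 1.0000. V = [p*·27.1227 + (1−p*)·-1.1081]/1.09 = 18.9063. B = V − Δ·S = -89.6737.
(1,1): S=140.3000. Δ = (V_up−V_dn)/(S_up−S_dn) = (63.6007−27.1227)/(161.3450−124.8670) = 1.0000. V = [p*·63.6007 + (1−p*)·27.1227]/1.09 = 50.6263. B = V − Δ·S = -89.6737.
(0,0): S=122.0000. Δ = (V_up−V_dn)/(S_up−S_dn) = (50.6263−18.9063)/(140.3000−108.5800) = 1.0000. V = [p*·50.6263 + (1−p*)·18.9063]/1.09 = 39.7306. B = V − Δ·S = -82.2694.
Root portfolio cost Δ·122+B reproduces V0=39.7306.

(0,0): Delta=1.0000 Bond=-82.2694
(1,0): Delta=1.0000 Bond=-89.6737
(1,1): Delta=1.0000 Bond=-89.6737
(2,0): Delta=1.0000 Bond=-97.7443
(2,1): Delta=1.0000 Bond=-97.7443
(2,2): Delta=1.0000 Bond=-97.7443
(3,0): Delta=1.0000 Bond=-106.5413
(3,1): Delta=1.0000 Bond=-106.5413
(3,2): Delta=1.0000 Bond=-106.5413
(3,3): Delta=1.0000 Bond=-106.5413
V0=39.7306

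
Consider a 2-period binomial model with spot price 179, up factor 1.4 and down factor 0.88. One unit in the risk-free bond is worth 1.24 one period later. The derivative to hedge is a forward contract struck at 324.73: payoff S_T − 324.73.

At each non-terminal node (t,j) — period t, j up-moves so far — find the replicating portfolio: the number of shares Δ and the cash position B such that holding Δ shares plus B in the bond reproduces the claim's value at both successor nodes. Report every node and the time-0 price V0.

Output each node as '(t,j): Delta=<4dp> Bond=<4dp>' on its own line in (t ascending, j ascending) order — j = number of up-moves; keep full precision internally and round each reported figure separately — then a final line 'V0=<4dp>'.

(0,0): Delta=1.0000 Bond=-211.1928
(1,0): Delta=1.0000 Bond=-261.8790
(1,1): Delta=1.0000 Bond=-261.8790
V0=-32.1928

The replicating-portfolio and risk-neutral prices coincide; use p* = (1.24−0.88)/(1.4−0.88) = 0.6923 for the latter.
Payoff layer (t=2): V(2,0)=-186.1124, V(2,1)=-104.2020, V(2,2)=26.1100
  t=1,j=0: stock 157.5200 → up 220.5280 (V=-104.2020), down 138.6176 (V=-186.1124). Price -104.3590; hedge Δ=1.0000, bond B=-261.8790.
  t=1,j=1: stock 250.6000 → up 350.8400 (V=26.1100), down 220.5280 (V=-104.2020). Price -11.2790; hedge Δ=1.0000, bond B=-261.8790.
  t=0,j=0: stock 179.0000 → up 250.6000 (V=-11.2790), down 157.5200 (V=-104.3590). Price -32.1928; hedge Δ=1.0000, bond B=-211.1928.
Self-financing check: at every node Δ·S+B equals the discounted successor values.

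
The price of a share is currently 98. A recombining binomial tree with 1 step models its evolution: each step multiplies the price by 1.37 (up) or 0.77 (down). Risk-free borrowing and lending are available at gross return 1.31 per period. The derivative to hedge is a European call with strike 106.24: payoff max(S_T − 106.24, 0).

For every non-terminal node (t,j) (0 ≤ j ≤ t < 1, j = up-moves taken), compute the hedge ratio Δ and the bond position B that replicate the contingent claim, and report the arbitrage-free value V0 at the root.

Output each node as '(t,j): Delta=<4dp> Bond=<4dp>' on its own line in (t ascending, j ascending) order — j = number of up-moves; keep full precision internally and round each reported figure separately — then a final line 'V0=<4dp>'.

The replicating-portfolio and risk-neutral prices coincide; use p* = (1.31−0.77)/(1.37−0.77) = 0.9000 for the latter.
Terminal values V(1,·): V(1,0)=0.0000, V(1,1)=28.0200
(0,0): S=98.0000. Δ = (V_up−V_dn)/(S_up−S_dn) = (28.0200−0.0000)/(134.2600−75.4600) = 0.4765. V = [p*·28.0200 + (1−p*)·0.0000]/1.31 = 19.2504. B = V − Δ·S = -27.4496.
Check: Δ(0,0)·S0 + B(0,0) = 19.2504 = V0.

(0,0): Delta=0.4765 Bond=-27.4496
V0=19.2504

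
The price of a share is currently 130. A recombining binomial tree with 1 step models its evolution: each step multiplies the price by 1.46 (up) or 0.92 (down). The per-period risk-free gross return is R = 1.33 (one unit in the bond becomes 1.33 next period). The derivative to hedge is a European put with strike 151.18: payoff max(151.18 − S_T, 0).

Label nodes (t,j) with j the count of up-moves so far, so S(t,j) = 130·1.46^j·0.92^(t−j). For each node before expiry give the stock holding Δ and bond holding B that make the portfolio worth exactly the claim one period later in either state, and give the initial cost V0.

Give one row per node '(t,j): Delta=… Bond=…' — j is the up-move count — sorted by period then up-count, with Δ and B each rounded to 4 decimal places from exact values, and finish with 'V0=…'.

(0,0): Delta=-0.4499 Bond=64.1977
V0=5.7162

The replicating-portfolio and risk-neutral prices coincide; use p* = (1.33−0.92)/(1.46−0.92) = 0.7593 for the latter.
Payoff layer (t=1): V(1,0)=31.5800, V(1,1)=0.0000
Node (0,0) S=130.0000: V=(p*·0.0000+(1−p*)·31.5800)/1.33=5.7162; Δ=(0.0000−31.5800)/(189.8000−119.6000)=-0.4499; B=V−Δ·S=64.1977
The time-0 hedge costs 5.7162, which is the no-arbitrage price.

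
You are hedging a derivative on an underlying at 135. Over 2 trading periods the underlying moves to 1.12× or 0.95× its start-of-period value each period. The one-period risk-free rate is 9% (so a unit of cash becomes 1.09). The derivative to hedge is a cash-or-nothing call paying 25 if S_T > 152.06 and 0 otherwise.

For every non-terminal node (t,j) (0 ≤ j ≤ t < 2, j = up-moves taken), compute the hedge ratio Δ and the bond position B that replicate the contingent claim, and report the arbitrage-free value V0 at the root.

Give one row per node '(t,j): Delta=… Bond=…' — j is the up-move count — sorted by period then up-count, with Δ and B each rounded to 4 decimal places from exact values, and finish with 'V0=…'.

Under the risk-neutral measure, an up-move has probability p* = (R−d)/(u−d) = 0.8235 and values discount at R = 1.09.
Payoff layer (t=2): V(2,0)=0.0000, V(2,1)=0.0000, V(2,2)=25.0000
(1,0): S=128.2500. Δ = (V_up−V_dn)/(S_up−S_dn) = (0.0000−0.0000)/(143.6400−121.8375) = 0.0000. V = [p*·0.0000 + (1−p*)·0.0000]/1.09 = 0.0000. B = V − Δ·S = 0.0000.
(1,1): S=151.2000. Δ = (V_up−V_dn)/(S_up−S_dn) = (25.0000−0.0000)/(169.3440−143.6400) = 0.9726. V = [p*·25.0000 + (1−p*)·0.0000]/1.09 = 18.8883. B = V − Δ·S = -128.1705.
(0,0): S=135.0000. Δ = (V_up−V_dn)/(S_up−S_dn) = (18.8883−0.0000)/(151.2000−128.2500) = 0.8230. V = [p*·18.8883 + (1−p*)·0.0000]/1.09 = 14.2707. B = V − Δ·S = -96.8369.
Each (Δ,B) replicates both successor values, so the strategy is self-financing and V0 is arbitrage-free.

(0,0): Delta=0.8230 Bond=-96.8369
(1,0): Delta=0.0000 Bond=0.0000
(1,1): Delta=0.9726 Bond=-128.1705
V0=14.2707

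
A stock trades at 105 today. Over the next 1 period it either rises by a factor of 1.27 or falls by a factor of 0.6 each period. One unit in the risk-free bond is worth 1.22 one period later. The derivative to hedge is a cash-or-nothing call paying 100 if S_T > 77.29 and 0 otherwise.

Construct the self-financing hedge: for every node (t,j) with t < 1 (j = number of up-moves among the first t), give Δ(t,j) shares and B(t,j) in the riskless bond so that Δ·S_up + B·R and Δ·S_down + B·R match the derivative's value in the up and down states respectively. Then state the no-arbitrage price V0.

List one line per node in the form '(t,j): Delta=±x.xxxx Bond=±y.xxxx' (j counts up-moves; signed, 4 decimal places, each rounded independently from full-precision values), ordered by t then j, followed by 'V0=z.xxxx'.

(0,0): Delta=1.4215 Bond=-73.4035
V0=75.8503

Since d<R<u, set p* = (R−d)/(u−d) = 0.9254; price each node as the discounted p*-expectation of its children.
Terminal payoffs: V(1,0)=0.0000, V(1,1)=100.0000
(0,0): S=105.0000. Δ = (V_up−V_dn)/(S_up−S_dn) = (100.0000−0.0000)/(133.3500−63.0000) = 1.4215. V = [p*·100.0000 + (1−p*)·0.0000]/1.22 = 75.8503. B = V − Δ·S = -73.4035.
Check: Δ(0,0)·S0 + B(0,0) = 75.8503 = V0.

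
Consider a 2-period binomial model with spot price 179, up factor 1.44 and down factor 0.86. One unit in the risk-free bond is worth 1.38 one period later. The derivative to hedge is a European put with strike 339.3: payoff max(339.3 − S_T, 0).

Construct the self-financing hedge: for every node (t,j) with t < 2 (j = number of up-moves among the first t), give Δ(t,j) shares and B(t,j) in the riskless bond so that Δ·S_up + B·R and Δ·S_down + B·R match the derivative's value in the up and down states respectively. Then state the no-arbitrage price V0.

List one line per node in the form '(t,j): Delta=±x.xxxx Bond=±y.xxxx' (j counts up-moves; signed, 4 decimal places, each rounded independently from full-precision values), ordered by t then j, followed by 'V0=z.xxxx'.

(0,0): Delta=-0.8005 Bond=155.9164
(1,0): Delta=-1.0000 Bond=245.8696
(1,1): Delta=-0.7868 Bond=211.6217
V0=12.6198

No-arbitrage ⇒ martingale measure with p* = (R−d)/(u−d) = 0.8966.
At expiry t=2: V(2,0)=206.9116, V(2,1)=117.6264, V(2,2)=0.0000
(1,0): S=153.9400. Δ = (V_up−V_dn)/(S_up−S_dn) = (117.6264−206.9116)/(221.6736−132.3884) = -1.0000. V = [p*·117.6264 + (1−p*)·206.9116]/1.38 = 91.9296. B = V − Δ·S = 245.8696.
(1,1): S=257.7600. Δ = (V_up−V_dn)/(S_up−S_dn) = (0.0000−117.6264)/(371.1744−221.6736) = -0.7868. V = [p*·0.0000 + (1−p*)·117.6264]/1.38 = 8.8176. B = V − Δ·S = 211.6217.
(0,0): S=179.0000. Δ = (V_up−V_dn)/(S_up−S_dn) = (8.8176−91.9296)/(257.7600−153.9400) = -0.8005. V = [p*·8.8176 + (1−p*)·91.9296]/1.38 = 12.6198. B = V − Δ·S = 155.9164.
The time-0 hedge costs 12.6198, which is the no-arbitrage price.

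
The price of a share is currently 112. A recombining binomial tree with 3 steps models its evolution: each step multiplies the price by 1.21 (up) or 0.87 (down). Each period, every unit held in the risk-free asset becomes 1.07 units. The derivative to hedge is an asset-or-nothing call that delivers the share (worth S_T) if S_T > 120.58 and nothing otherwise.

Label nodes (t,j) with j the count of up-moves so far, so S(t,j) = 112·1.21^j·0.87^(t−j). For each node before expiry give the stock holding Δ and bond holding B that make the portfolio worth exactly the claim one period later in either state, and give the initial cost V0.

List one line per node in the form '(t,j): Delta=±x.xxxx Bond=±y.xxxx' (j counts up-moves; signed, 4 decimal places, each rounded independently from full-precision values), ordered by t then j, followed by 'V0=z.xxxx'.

No-arbitrage ⇒ martingale measure with p* = (R−d)/(u−d) = 0.5882.
Terminal payoffs: V(3,0)=0.0000, V(3,1)=0.0000, V(3,2)=142.6619, V(3,3)=198.4148
Node (2,0) S=84.7728: V=(p*·0.0000+(1−p*)·0.0000)/1.07=0.0000; Δ=(0.0000−0.0000)/(102.5751−73.7523)=0.0000; B=V−Δ·S=0.0000
Node (2,1) S=117.9024: V=(p*·142.6619+(1−p*)·0.0000)/1.07=78.4288; Δ=(142.6619−0.0000)/(142.6619−102.5751)=3.5588; B=V−Δ·S=-341.1651
Node (2,2) S=163.9792: V=(p*·198.4148+(1−p*)·142.6619)/1.07=163.9792; Δ=(198.4148−142.6619)/(198.4148−142.6619)=1.0000; B=V−Δ·S=0.0000
Node (1,0) S=97.4400: V=(p*·78.4288+(1−p*)·0.0000)/1.07=43.1164; Δ=(78.4288−0.0000)/(117.9024−84.7728)=2.3673; B=V−Δ·S=-187.5564
Node (1,1) S=135.5200: V=(p*·163.9792+(1−p*)·78.4288)/1.07=120.3295; Δ=(163.9792−78.4288)/(163.9792−117.9024)=1.8567; B=V−Δ·S=-131.2895
Node (0,0) S=112.0000: V=(p*·120.3295+(1−p*)·43.1164)/1.07=82.7438; Δ=(120.3295−43.1164)/(135.5200−97.4400)=2.0277; B=V−Δ·S=-144.3535
The time-0 hedge costs 82.7438, which is the no-arbitrage price.

(0,0): Delta=2.0277 Bond=-144.3535
(1,0): Delta=2.3673 Bond=-187.5564
(1,1): Delta=1.8567 Bond=-131.2895
(2,0): Delta=0.0000 Bond=0.0000
(2,1): Delta=3.5588 Bond=-341.1651
(2,2): Delta=1.0000 Bond=0.0000
V0=82.7438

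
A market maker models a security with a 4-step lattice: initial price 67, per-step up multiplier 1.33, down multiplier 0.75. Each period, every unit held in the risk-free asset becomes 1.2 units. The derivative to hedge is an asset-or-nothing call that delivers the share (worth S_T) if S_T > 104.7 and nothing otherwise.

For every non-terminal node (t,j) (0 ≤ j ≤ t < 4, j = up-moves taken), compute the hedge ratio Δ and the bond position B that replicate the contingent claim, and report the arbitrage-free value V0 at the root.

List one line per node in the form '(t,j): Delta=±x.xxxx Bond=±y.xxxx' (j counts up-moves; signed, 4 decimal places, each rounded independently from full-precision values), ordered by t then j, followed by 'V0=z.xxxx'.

Risk-neutral probability p* = (R−d)/(u−d) = (1.2−0.75)/(1.33−0.75) = 0.7759.
Payoff layer (t=4): V(4,0)=0.0000, V(4,1)=0.0000, V(4,2)=0.0000, V(4,3)=118.2200, V(4,4)=209.6435
(3,0): S=28.2656. Δ = (V_up−V_dn)/(S_up−S_dn) = (0.0000−0.0000)/(37.5933−21.1992) = 0.0000. V = [p*·0.0000 + (1−p*)·0.0000]/1.2 = 0.0000. B = V − Δ·S = 0.0000.
(3,1): S=50.1244. Δ = (V_up−V_dn)/(S_up−S_dn) = (0.0000−0.0000)/(66.6654−37.5933) = 0.0000. V = [p*·0.0000 + (1−p*)·0.0000]/1.2 = 0.0000. B = V − Δ·S = 0.0000.
(3,2): S=88.8872. Δ = (V_up−V_dn)/(S_up−S_dn) = (118.2200−0.0000)/(118.2200−66.6654) = 2.2931. V = [p*·118.2200 + (1−p*)·0.0000]/1.2 = 76.4354. B = V − Δ·S = -127.3923.
(3,3): S=157.6267. Δ = (V_up−V_dn)/(S_up−S_dn) = (209.6435−118.2200)/(209.6435−118.2200) = 1.0000. V = [p*·209.6435 + (1−p*)·118.2200]/1.2 = 157.6267. B = V − Δ·S = 0.0000.
(2,0): S=37.6875. Δ = (V_up−V_dn)/(S_up−S_dn) = (0.0000−0.0000)/(50.1244−28.2656) = 0.0000. V = [p*·0.0000 + (1−p*)·0.0000]/1.2 = 0.0000. B = V − Δ·S = 0.0000.
(2,1): S=66.8325. Δ = (V_up−V_dn)/(S_up−S_dn) = (76.4354−0.0000)/(88.8872−50.1244) = 1.9719. V = [p*·76.4354 + (1−p*)·0.0000]/1.2 = 49.4194. B = V − Δ·S = -82.3657.
(2,2): S=118.5163. Δ = (V_up−V_dn)/(S_up−S_dn) = (157.6267−76.4354)/(157.6267−88.8872) = 1.1811. V = [p*·157.6267 + (1−p*)·76.4354]/1.2 = 116.1905. B = V − Δ·S = -23.7945.
(1,0): S=50.2500. Δ = (V_up−V_dn)/(S_up−S_dn) = (49.4194−0.0000)/(66.8325−37.6875) = 1.6956. V = [p*·49.4194 + (1−p*)·0.0000]/1.2 = 31.9522. B = V − Δ·S = -53.2537.
(1,1): S=89.1100. Δ = (V_up−V_dn)/(S_up−S_dn) = (116.1905−49.4194)/(118.5163−66.8325) = 1.2919. V = [p*·116.1905 + (1−p*)·49.4194]/1.2 = 84.3538. B = V − Δ·S = -30.7688.
(0,0): S=67.0000. Δ = (V_up−V_dn)/(S_up−S_dn) = (84.3538−31.9522)/(89.1100−50.2500) = 1.3485. V = [p*·84.3538 + (1−p*)·31.9522]/1.2 = 60.5072. B = V − Δ·S = -29.8404.
Check: Δ(0,0)·S0 + B(0,0) = 60.5072 = V0.

(0,0): Delta=1.3485 Bond=-29.8404
(1,0): Delta=1.6956 Bond=-53.2537
(1,1): Delta=1.2919 Bond=-30.7688
(2,0): Delta=0.0000 Bond=0.0000
(2,1): Delta=1.9719 Bond=-82.3657
(2,2): Delta=1.1811 Bond=-23.7945
(3,0): Delta=0.0000 Bond=0.0000
(3,1): Delta=0.0000 Bond=0.0000
(3,2): Delta=2.2931 Bond=-127.3923
(3,3): Delta=1.0000 Bond=0.0000
V0=60.5072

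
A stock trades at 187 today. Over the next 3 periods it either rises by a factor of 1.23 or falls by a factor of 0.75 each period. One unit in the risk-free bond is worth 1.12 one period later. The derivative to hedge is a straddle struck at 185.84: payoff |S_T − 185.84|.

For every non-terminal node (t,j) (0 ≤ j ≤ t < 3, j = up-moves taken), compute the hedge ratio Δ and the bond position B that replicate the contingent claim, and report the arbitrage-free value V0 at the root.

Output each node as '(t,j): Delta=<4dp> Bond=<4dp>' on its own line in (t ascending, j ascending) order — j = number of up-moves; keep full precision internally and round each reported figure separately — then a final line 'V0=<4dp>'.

(0,0): Delta=0.5986 Bond=-45.6193
(1,0): Delta=-0.4613 Bond=97.5611
(1,1): Delta=0.7907 Bond=-95.2883
(2,0): Delta=-1.0000 Bond=165.9286
(2,1): Delta=-0.3637 Bond=92.4235
(2,2): Delta=1.0000 Bond=-165.9286
V0=66.3162

The replicating-portfolio and risk-neutral prices coincide; use p* = (1.12−0.75)/(1.23−0.75) = 0.7708 for the latter.
Payoff layer (t=3): V(3,0)=106.9494, V(3,1)=56.4594, V(3,2)=26.3442, V(3,3)=162.1421
(2,0): S=105.1875. Δ = (V_up−V_dn)/(S_up−S_dn) = (56.4594−106.9494)/(129.3806−78.8906) = -1.0000. V = [p*·56.4594 + (1−p*)·106.9494]/1.12 = 60.7411. B = V − Δ·S = 165.9286.
(2,1): S=172.5075. Δ = (V_up−V_dn)/(S_up−S_dn) = (26.3442−56.4594)/(212.1842−129.3806) = -0.3637. V = [p*·26.3442 + (1−p*)·56.4594]/1.12 = 29.6836. B = V − Δ·S = 92.4235.
(2,2): S=282.9123. Δ = (V_up−V_dn)/(S_up−S_dn) = (162.1421−26.3442)/(347.9821−212.1842) = 1.0000. V = [p*·162.1421 + (1−p*)·26.3442]/1.12 = 116.9837. B = V − Δ·S = -165.9286.
(1,0): S=140.2500. Δ = (V_up−V_dn)/(S_up−S_dn) = (29.6836−60.7411)/(172.5075−105.1875) = -0.4613. V = [p*·29.6836 + (1−p*)·60.7411]/1.12 = 32.8580. B = V − Δ·S = 97.5611.
(1,1): S=230.0100. Δ = (V_up−V_dn)/(S_up−S_dn) = (116.9837−29.6836)/(282.9123−172.5075) = 0.7907. V = [p*·116.9837 + (1−p*)·29.6836]/1.12 = 86.5870. B = V − Δ·S = -95.2883.
(0,0): S=187.0000. Δ = (V_up−V_dn)/(S_up−S_dn) = (86.5870−32.8580)/(230.0100−140.2500) = 0.5986. V = [p*·86.5870 + (1−p*)·32.8580]/1.12 = 66.3162. B = V − Δ·S = -45.6193.
Each (Δ,B) replicates both successor values, so the strategy is self-financing and V0 is arbitrage-free.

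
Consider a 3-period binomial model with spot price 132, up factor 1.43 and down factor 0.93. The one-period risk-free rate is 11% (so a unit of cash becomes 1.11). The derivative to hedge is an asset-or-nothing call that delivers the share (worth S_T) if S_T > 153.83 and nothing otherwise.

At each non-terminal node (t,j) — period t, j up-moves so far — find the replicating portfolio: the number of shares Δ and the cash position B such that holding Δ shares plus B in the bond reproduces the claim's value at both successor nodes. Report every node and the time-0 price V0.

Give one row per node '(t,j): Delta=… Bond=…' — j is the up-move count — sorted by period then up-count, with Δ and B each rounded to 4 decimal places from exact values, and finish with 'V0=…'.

No-arbitrage ⇒ martingale measure with p* = (R−d)/(u−d) = 0.3600.
Terminal payoffs: V(3,0)=0.0000, V(3,1)=163.2585, V(3,2)=251.0319, V(3,3)=385.9953
Node (2,0) S=114.1668: V=(p*·163.2585+(1−p*)·0.0000)/1.11=52.9487; Δ=(163.2585−0.0000)/(163.2585−106.1751)=2.8600; B=V−Δ·S=-273.5683
Node (2,1) S=175.5468: V=(p*·251.0319+(1−p*)·163.2585)/1.11=175.5468; Δ=(251.0319−163.2585)/(251.0319−163.2585)=1.0000; B=V−Δ·S=0.0000
Node (2,2) S=269.9268: V=(p*·385.9953+(1−p*)·251.0319)/1.11=269.9268; Δ=(385.9953−251.0319)/(385.9953−251.0319)=1.0000; B=V−Δ·S=0.0000
Node (1,0) S=122.7600: V=(p*·175.5468+(1−p*)·52.9487)/1.11=87.4631; Δ=(175.5468−52.9487)/(175.5468−114.1668)=1.9974; B=V−Δ·S=-157.7331
Node (1,1) S=188.7600: V=(p*·269.9268+(1−p*)·175.5468)/1.11=188.7600; Δ=(269.9268−175.5468)/(269.9268−175.5468)=1.0000; B=V−Δ·S=0.0000
Node (0,0) S=132.0000: V=(p*·188.7600+(1−p*)·87.4631)/1.11=111.6486; Δ=(188.7600−87.4631)/(188.7600−122.7600)=1.5348; B=V−Δ·S=-90.9452
Root portfolio cost Δ·132+B reproduces V0=111.6486.

(0,0): Delta=1.5348 Bond=-90.9452
(1,0): Delta=1.9974 Bond=-157.7331
(1,1): Delta=1.0000 Bond=0.0000
(2,0): Delta=2.8600 Bond=-273.5683
(2,1): Delta=1.0000 Bond=0.0000
(2,2): Delta=1.0000 Bond=0.0000
V0=111.6486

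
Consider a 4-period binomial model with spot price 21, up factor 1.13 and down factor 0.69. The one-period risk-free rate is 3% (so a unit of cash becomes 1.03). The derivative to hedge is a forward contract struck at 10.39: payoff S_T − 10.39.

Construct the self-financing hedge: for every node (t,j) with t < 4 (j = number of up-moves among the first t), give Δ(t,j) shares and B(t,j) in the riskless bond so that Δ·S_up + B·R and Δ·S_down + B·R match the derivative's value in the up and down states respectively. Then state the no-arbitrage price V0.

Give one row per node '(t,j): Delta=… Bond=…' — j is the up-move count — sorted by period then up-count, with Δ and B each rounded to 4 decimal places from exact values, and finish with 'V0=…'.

The replicating-portfolio and risk-neutral prices coincide; use p* = (1.03−0.69)/(1.13−0.69) = 0.7727 for the latter.
At expiry t=4: V(4,0)=-5.6299, V(4,1)=-2.5945, V(4,2)=2.3766, V(4,3)=10.5176, V(4,4)=23.8499
  t=3,j=0: stock 6.8987 → up 7.7955 (V=-2.5945), down 4.7601 (V=-5.6299). Price -3.1887; hedge Δ=1.0000, bond B=-10.0874.
  t=3,j=1: stock 11.2979 → up 12.7666 (V=2.3766), down 7.7955 (V=-2.5945). Price 1.2105; hedge Δ=1.0000, bond B=-10.0874.
  t=3,j=2: stock 18.5023 → up 20.9076 (V=10.5176), down 12.7666 (V=2.3766). Price 8.4149; hedge Δ=1.0000, bond B=-10.0874.
  t=3,j=3: stock 30.3008 → up 34.2399 (V=23.8499), down 20.9076 (V=10.5176). Price 20.2135; hedge Δ=1.0000, bond B=-10.0874.
  t=2,j=0: stock 9.9981 → up 11.2979 (V=1.2105), down 6.8987 (V=-3.1887). Price 0.2045; hedge Δ=1.0000, bond B=-9.7936.
  t=2,j=1: stock 16.3737 → up 18.5023 (V=8.4149), down 11.2979 (V=1.2105). Price 6.5801; hedge Δ=1.0000, bond B=-9.7936.
  t=2,j=2: stock 26.8149 → up 30.3008 (V=20.2135), down 18.5023 (V=8.4149). Price 17.0213; hedge Δ=1.0000, bond B=-9.7936.
  t=1,j=0: stock 14.4900 → up 16.3737 (V=6.5801), down 9.9981 (V=0.2045). Price 4.9817; hedge Δ=1.0000, bond B=-9.5083.
  t=1,j=1: stock 23.7300 → up 26.8149 (V=17.0213), down 16.3737 (V=6.5801). Price 14.2217; hedge Δ=1.0000, bond B=-9.5083.
  t=0,j=0: stock 21.0000 → up 23.7300 (V=14.2217), down 14.4900 (V=4.9817). Price 11.7686; hedge Δ=1.0000, bond B=-9.2314.
Check: Δ(0,0)·S0 + B(0,0) = 11.7686 = V0.

(0,0): Delta=1.0000 Bond=-9.2314
(1,0): Delta=1.0000 Bond=-9.5083
(1,1): Delta=1.0000 Bond=-9.5083
(2,0): Delta=1.0000 Bond=-9.7936
(2,1): Delta=1.0000 Bond=-9.7936
(2,2): Delta=1.0000 Bond=-9.7936
(3,0): Delta=1.0000 Bond=-10.0874
(3,1): Delta=1.0000 Bond=-10.0874
(3,2): Delta=1.0000 Bond=-10.0874
(3,3): Delta=1.0000 Bond=-10.0874
V0=11.7686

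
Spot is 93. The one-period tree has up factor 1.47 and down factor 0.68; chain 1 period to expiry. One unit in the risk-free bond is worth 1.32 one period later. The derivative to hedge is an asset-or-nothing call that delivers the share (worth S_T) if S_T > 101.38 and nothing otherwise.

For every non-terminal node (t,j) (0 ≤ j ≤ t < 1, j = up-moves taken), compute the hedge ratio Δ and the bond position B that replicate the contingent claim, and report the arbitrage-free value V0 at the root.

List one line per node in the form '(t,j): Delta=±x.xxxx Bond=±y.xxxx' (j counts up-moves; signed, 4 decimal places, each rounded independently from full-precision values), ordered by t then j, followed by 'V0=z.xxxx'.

Since d<R<u, set p* = (R−d)/(u−d) = 0.8101; price each node as the discounted p*-expectation of its children.
Payoff layer (t=1): V(1,0)=0.0000, V(1,1)=136.7100
(0,0): S=93.0000. Δ = (V_up−V_dn)/(S_up−S_dn) = (136.7100−0.0000)/(136.7100−63.2400) = 1.8608. V = [p*·136.7100 + (1−p*)·0.0000]/1.32 = 83.9033. B = V − Δ·S = -89.1473.
Each (Δ,B) replicates both successor values, so the strategy is self-financing and V0 is arbitrage-free.

(0,0): Delta=1.8608 Bond=-89.1473
V0=83.9033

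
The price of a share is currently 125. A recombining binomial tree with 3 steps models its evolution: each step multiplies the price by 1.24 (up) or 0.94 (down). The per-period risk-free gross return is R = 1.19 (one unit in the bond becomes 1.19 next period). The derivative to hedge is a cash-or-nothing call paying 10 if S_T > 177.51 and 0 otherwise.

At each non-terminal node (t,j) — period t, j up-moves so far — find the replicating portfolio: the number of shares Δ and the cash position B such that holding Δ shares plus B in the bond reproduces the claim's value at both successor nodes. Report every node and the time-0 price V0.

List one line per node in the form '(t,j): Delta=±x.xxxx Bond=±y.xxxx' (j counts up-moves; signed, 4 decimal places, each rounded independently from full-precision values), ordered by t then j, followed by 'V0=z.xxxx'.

(0,0): Delta=0.0523 Bond=-1.0440
(1,0): Delta=0.1987 Bond=-18.4387
(1,1): Delta=0.0301 Bond=2.1970
(2,0): Delta=0.0000 Bond=0.0000
(2,1): Delta=0.2288 Bond=-26.3305
(2,2): Delta=0.0000 Bond=8.4034
V0=5.4946

No-arbitrage ⇒ martingale measure with p* = (R−d)/(u−d) = 0.8333.
Terminal values V(3,·): V(3,0)=0.0000, V(3,1)=0.0000, V(3,2)=10.0000, V(3,3)=10.0000
(2,0): S=110.4500. Δ = (V_up−V_dn)/(S_up−S_dn) = (0.0000−0.0000)/(136.9580−103.8230) = 0.0000. V = [p*·0.0000 + (1−p*)·0.0000]/1.19 = 0.0000. B = V − Δ·S = 0.0000.
(2,1): S=145.7000. Δ = (V_up−V_dn)/(S_up−S_dn) = (10.0000−0.0000)/(180.6680−136.9580) = 0.2288. V = [p*·10.0000 + (1−p*)·0.0000]/1.19 = 7.0028. B = V − Δ·S = -26.3305.
(2,2): S=192.2000. Δ = (V_up−V_dn)/(S_up−S_dn) = (10.0000−10.0000)/(238.3280−180.6680) = 0.0000. V = [p*·10.0000 + (1−p*)·10.0000]/1.19 = 8.4034. B = V − Δ·S = 8.4034.
(1,0): S=117.5000. Δ = (V_up−V_dn)/(S_up−S_dn) = (7.0028−0.0000)/(145.7000−110.4500) = 0.1987. V = [p*·7.0028 + (1−p*)·0.0000]/1.19 = 4.9039. B = V − Δ·S = -18.4387.
(1,1): S=155.0000. Δ = (V_up−V_dn)/(S_up−S_dn) = (8.4034−7.0028)/(192.2000−145.7000) = 0.0301. V = [p*·8.4034 + (1−p*)·7.0028]/1.19 = 6.8655. B = V − Δ·S = 2.1970.
(0,0): S=125.0000. Δ = (V_up−V_dn)/(S_up−S_dn) = (6.8655−4.9039)/(155.0000−117.5000) = 0.0523. V = [p*·6.8655 + (1−p*)·4.9039]/1.19 = 5.4946. B = V − Δ·S = -1.0440.
Self-financing check: at every node Δ·S+B equals the discounted successor values.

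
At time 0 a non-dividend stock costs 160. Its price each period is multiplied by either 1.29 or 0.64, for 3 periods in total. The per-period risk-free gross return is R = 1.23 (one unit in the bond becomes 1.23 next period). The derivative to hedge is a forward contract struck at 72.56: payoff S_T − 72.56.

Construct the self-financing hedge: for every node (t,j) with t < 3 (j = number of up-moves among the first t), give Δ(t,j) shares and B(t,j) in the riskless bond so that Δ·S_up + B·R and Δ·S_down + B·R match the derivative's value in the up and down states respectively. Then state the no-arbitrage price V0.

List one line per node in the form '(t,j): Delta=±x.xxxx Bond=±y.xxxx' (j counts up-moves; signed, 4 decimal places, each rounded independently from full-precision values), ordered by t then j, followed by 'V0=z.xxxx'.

Since d<R<u, set p* = (R−d)/(u−d) = 0.9077; price each node as the discounted p*-expectation of its children.
Terminal values V(3,·): V(3,0)=-30.6170, V(3,1)=11.9814, V(3,2)=97.8438, V(3,3)=270.9102
(2,0): S=65.5360. Δ = (V_up−V_dn)/(S_up−S_dn) = (11.9814−-30.6170)/(84.5414−41.9430) = 1.0000. V = [p*·11.9814 + (1−p*)·-30.6170]/1.23 = 6.5441. B = V − Δ·S = -58.9919.
(2,1): S=132.0960. Δ = (V_up−V_dn)/(S_up−S_dn) = (97.8438−11.9814)/(170.4038−84.5414) = 1.0000. V = [p*·97.8438 + (1−p*)·11.9814]/1.23 = 73.1041. B = V − Δ·S = -58.9919.
(2,2): S=266.2560. Δ = (V_up−V_dn)/(S_up−S_dn) = (270.9102−97.8438)/(343.4702−170.4038) = 1.0000. V = [p*·270.9102 + (1−p*)·97.8438]/1.23 = 207.2641. B = V − Δ·S = -58.9919.
(1,0): S=102.4000. Δ = (V_up−V_dn)/(S_up−S_dn) = (73.1041−6.5441)/(132.0960−65.5360) = 1.0000. V = [p*·73.1041 + (1−p*)·6.5441]/1.23 = 54.4391. B = V − Δ·S = -47.9609.
(1,1): S=206.4000. Δ = (V_up−V_dn)/(S_up−S_dn) = (207.2641−73.1041)/(266.2560−132.0960) = 1.0000. V = [p*·207.2641 + (1−p*)·73.1041]/1.23 = 158.4391. B = V − Δ·S = -47.9609.
(0,0): S=160.0000. Δ = (V_up−V_dn)/(S_up−S_dn) = (158.4391−54.4391)/(206.4000−102.4000) = 1.0000. V = [p*·158.4391 + (1−p*)·54.4391]/1.23 = 121.0074. B = V − Δ·S = -38.9926.
Check: Δ(0,0)·S0 + B(0,0) = 121.0074 = V0.

(0,0): Delta=1.0000 Bond=-38.9926
(1,0): Delta=1.0000 Bond=-47.9609
(1,1): Delta=1.0000 Bond=-47.9609
(2,0): Delta=1.0000 Bond=-58.9919
(2,1): Delta=1.0000 Bond=-58.9919
(2,2): Delta=1.0000 Bond=-58.9919
V0=121.0074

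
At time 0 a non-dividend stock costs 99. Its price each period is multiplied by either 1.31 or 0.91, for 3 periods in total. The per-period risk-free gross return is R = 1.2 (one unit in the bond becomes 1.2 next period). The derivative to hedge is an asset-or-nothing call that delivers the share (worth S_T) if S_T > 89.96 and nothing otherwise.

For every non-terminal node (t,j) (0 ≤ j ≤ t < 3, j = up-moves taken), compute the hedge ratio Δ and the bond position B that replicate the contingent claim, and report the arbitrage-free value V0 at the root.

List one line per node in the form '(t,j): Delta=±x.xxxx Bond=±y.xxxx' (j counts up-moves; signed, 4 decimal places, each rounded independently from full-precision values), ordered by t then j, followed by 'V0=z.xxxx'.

The replicating-portfolio and risk-neutral prices coincide; use p* = (1.2−0.91)/(1.31−0.91) = 0.7250 for the latter.
Payoff layer (t=3): V(3,0)=0.0000, V(3,1)=107.3963, V(3,2)=154.6034, V(3,3)=222.5610
  t=2,j=0: stock 81.9819 → up 107.3963 (V=107.3963), down 74.6035 (V=0.0000). Price 64.8853; hedge Δ=3.2750, bond B=-203.6055.
  t=2,j=1: stock 118.0179 → up 154.6034 (V=154.6034), down 107.3963 (V=107.3963). Price 118.0179; hedge Δ=1.0000, bond B=0.0000.
  t=2,j=2: stock 169.8939 → up 222.5610 (V=222.5610), down 154.6034 (V=154.6034). Price 169.8939; hedge Δ=1.0000, bond B=0.0000.
  t=1,j=0: stock 90.0900 → up 118.0179 (V=118.0179), down 81.9819 (V=64.8853). Price 86.1720; hedge Δ=1.4744, bond B=-46.6596.
  t=1,j=1: stock 129.6900 → up 169.8939 (V=169.8939), down 118.0179 (V=118.0179). Price 129.6900; hedge Δ=1.0000, bond B=0.0000.
  t=0,j=0: stock 99.0000 → up 129.6900 (V=129.6900), down 90.0900 (V=86.1720). Price 98.1021; hedge Δ=1.0989, bond B=-10.6928.
Root portfolio cost Δ·99+B reproduces V0=98.1021.

(0,0): Delta=1.0989 Bond=-10.6928
(1,0): Delta=1.4744 Bond=-46.6596
(1,1): Delta=1.0000 Bond=0.0000
(2,0): Delta=3.2750 Bond=-203.6055
(2,1): Delta=1.0000 Bond=0.0000
(2,2): Delta=1.0000 Bond=0.0000
V0=98.1021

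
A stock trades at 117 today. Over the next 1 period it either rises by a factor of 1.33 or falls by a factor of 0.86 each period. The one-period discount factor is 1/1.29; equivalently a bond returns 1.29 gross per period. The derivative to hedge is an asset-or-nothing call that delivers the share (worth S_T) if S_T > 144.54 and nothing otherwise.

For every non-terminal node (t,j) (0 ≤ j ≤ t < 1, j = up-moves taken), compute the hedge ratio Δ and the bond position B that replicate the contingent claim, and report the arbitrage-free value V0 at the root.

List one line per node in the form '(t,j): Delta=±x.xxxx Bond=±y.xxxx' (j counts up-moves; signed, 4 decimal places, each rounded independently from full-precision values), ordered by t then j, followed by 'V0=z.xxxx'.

(0,0): Delta=2.8298 Bond=-220.7234
V0=110.3617

Risk-neutral probability p* = (R−d)/(u−d) = (1.29−0.86)/(1.33−0.86) = 0.9149.
Terminal values V(1,·): V(1,0)=0.0000, V(1,1)=155.6100
  t=0,j=0: stock 117.0000 → up 155.6100 (V=155.6100), down 100.6200 (V=0.0000). Price 110.3617; hedge Δ=2.8298, bond B=-220.7234.
Root portfolio cost Δ·117+B reproduces V0=110.3617.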